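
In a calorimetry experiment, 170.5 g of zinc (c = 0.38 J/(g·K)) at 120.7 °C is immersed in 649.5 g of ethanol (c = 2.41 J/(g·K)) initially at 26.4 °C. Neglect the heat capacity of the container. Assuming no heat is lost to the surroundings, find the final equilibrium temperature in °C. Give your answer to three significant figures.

T_f = 30.1 °C

Heat lost by zinc = heat gained by ethanol.
(170.5)(0.38)(120.7 − T) = (649.5)(2.41)(T − 26.4)
64.79 (120.7 − T) = 1565.295 (T − 26.4)
7820.2 − 64.79 T = 1565.295 T − 41324
49144.2 = 1630.085 T
T = 30.148 °C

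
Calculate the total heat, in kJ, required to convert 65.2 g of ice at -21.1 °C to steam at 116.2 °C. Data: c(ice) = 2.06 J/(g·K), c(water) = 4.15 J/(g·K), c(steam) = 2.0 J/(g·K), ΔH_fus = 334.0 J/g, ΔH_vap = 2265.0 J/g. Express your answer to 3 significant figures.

q = 201 kJ

q1 (heat ice -21.1→0.0 °C): 65.2 × 2.06 × 21.1 = 2834 J
q2 (melt at 0 °C): 65.2 × 334.0 = 21777 J
q3 (heat water 0.0→100.0 °C): 65.2 × 4.15 × 100.0 = 27058 J
q4 (vaporize at 100 °C): 65.2 × 2265.0 = 147678 J
q5 (heat steam 100.0→116.2 °C): 65.2 × 2.0 × 16.2 = 2112 J
Total: 2834 + 21777 + 27058 + 147678 + 2112 = 201459 J = 201 kJ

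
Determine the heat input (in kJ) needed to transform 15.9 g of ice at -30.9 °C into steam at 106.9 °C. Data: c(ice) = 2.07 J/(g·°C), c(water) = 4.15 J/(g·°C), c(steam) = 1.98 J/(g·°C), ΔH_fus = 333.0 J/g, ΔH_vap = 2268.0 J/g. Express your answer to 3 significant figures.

q1 (heat ice -30.9→0.0 °C): 15.9 × 2.07 × 30.9 = 1017 J
q2 (melt at 0 °C): 15.9 × 333.0 = 5295 J
q3 (heat water 0.0→100.0 °C): 15.9 × 4.15 × 100.0 = 6599 J
q4 (vaporize at 100 °C): 15.9 × 2268.0 = 36061 J
q5 (heat steam 100.0→106.9 °C): 15.9 × 1.98 × 6.9 = 217 J
Total: 1017 + 5295 + 6599 + 36061 + 217 = 49189 J = 49.2 kJ

q = 49.2 kJ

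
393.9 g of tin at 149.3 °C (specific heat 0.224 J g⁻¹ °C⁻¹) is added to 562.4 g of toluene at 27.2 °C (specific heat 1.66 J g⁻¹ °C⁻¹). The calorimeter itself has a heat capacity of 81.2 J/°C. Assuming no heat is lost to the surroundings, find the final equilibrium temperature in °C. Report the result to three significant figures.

T_f = 37.0 °C

Heat lost by tin = heat gained by toluene + calorimeter.
(393.9)(0.224)(149.3 − T) = [(562.4)(1.66) + 81.2](T − 27.2)
88.2336 (149.3 − T) = 1014.784 (T − 27.2)
13173 − 88.2336 T = 1014.784 T − 27602
40775 = 1103.0176 T
T = 36.97 °C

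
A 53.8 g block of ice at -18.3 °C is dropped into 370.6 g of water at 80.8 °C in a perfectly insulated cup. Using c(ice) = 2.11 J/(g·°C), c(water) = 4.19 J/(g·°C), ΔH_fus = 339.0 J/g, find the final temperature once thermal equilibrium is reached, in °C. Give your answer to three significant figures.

Heat to bring ice to 0 °C and melt it: q₁ = 53.8×2.11×18.3 + 53.8×339.0 = 20316 J
Heat the water can supply cooling to 0 °C: 370.6×4.19×80.8 = 125467 J > q₁, so all ice melts.
Energy balance: 370.6×4.19×(80.8 − T) = 20316 + 53.8×4.19×(T − 0)
1552.814(80.8 − T) = 20316 + 225.422 T
125467 − 20316 = 1778.236 T
T = 105151 / 1778.236 = 59.13 °C

T_f = 59.1 °C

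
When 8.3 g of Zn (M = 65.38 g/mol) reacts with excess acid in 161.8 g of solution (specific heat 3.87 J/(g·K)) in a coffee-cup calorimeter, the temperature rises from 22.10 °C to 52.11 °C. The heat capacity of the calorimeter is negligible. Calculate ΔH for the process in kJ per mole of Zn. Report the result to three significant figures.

|ΔT| = |52.11 − 22.10| = 30.01 °C
|q_surr| = (161.8 × 3.87) × 30.01 = 626.166 × 30.01 = 18790 J
n(Zn) = 8.3 / 65.38 = 0.1270 mol
Temperature rose, so q_rxn = −|q_surr| = -18.79 kJ
ΔH = q_rxn / n = -148.0 kJ/mol

ΔH = -148 kJ/mol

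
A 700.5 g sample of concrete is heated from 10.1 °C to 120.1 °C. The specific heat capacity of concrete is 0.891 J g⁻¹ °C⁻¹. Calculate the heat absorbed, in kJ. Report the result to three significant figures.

q = m c ΔT = 700.5 × 0.891 × (120.1 − 10.1)
q = 700.5 × 0.891 × 110.0 = 68660 J = 68.7 kJ

q = 68.7 kJ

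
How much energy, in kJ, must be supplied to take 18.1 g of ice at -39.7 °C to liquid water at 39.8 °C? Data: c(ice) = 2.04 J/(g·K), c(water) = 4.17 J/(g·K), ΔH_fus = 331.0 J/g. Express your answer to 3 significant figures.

q = 10.5 kJ

q1 (heat ice -39.7→0.0 °C): 18.1 × 2.04 × 39.7 = 1466 J
q2 (melt at 0 °C): 18.1 × 331.0 = 5991 J
q3 (heat water 0.0→39.8 °C): 18.1 × 4.17 × 39.8 = 3004 J
Total: 1466 + 5991 + 3004 = 10461 J = 10.5 kJ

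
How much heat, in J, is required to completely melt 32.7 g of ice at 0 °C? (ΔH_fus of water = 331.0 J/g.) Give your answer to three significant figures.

q = 10800 J

q = m × ΔH_fus = 32.7 × 331.0 = 10820 J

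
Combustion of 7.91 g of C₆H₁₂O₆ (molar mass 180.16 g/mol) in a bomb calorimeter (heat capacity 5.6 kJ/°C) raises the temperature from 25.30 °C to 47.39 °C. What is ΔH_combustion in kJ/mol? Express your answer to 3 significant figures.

ΔH = -2820 kJ/mol

ΔT = 47.39 − 25.30 = 22.09 °C
q_cal = C_cal × ΔT = 5.6 × 22.09 = 123.704 kJ
n = 7.91 / 180.16 = 0.04391 mol
q_rxn = −q_cal = -123.704 kJ
ΔH = -123.704 / 0.04391 = -2817 kJ/mol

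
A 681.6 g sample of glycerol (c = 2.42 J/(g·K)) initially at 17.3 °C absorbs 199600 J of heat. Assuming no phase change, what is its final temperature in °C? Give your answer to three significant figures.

T_f = 138 °C

ΔT = q / (m c) = 199600 / (681.6 × 2.42) = 121.0 °C
T_f = 17.3 + 121.0 = 138.3 °C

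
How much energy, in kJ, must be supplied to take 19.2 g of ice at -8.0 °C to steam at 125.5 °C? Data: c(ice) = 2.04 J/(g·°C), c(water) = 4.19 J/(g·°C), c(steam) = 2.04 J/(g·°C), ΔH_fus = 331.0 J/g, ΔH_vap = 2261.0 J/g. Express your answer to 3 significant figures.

q1 (heat ice -8.0→0.0 °C): 19.2 × 2.04 × 8.0 = 313 J
q2 (melt at 0 °C): 19.2 × 331.0 = 6355 J
q3 (heat water 0.0→100.0 °C): 19.2 × 4.19 × 100.0 = 8045 J
q4 (vaporize at 100 °C): 19.2 × 2261.0 = 43411 J
q5 (heat steam 100.0→125.5 °C): 19.2 × 2.04 × 25.5 = 999 J
Total: 313 + 6355 + 8045 + 43411 + 999 = 59123 J = 59.1 kJ

q = 59.1 kJ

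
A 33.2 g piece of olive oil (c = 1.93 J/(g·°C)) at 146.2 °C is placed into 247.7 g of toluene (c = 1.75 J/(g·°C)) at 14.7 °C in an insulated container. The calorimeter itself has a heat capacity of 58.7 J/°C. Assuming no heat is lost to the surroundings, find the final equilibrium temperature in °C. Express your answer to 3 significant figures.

T_f = 29.8 °C

Heat lost by olive oil = heat gained by toluene + calorimeter.
(33.2)(1.93)(146.2 − T) = [(247.7)(1.75) + 58.7](T − 14.7)
64.076 (146.2 − T) = 492.175 (T − 14.7)
9367.9 − 64.076 T = 492.175 T − 7235.0
16602.9 = 556.251 T
T = 29.848 °C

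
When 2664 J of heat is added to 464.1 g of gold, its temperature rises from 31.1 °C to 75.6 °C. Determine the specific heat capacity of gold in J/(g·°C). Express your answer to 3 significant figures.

c = 0.129 J/(g·°C)

c = q / (m ΔT) = 2664 / (464.1 × 44.5)
c = 2664 / 20652.45 = 0.129 J/(g·°C)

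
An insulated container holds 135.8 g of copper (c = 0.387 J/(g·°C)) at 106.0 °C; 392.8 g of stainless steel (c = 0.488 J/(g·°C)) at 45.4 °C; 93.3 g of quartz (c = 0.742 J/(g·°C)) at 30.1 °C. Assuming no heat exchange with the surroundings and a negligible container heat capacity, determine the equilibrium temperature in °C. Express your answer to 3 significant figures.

Σ mᵢcᵢ(T − Tᵢ) = 0  ⇒  T = Σ mᵢcᵢTᵢ / Σ mᵢcᵢ
Σ mᵢcᵢ = 135.8×0.387 + 392.8×0.488 + 93.3×0.742 = 313.4696
Σ mᵢcᵢTᵢ = 52.5546×106.0 + 191.6864×45.4 + 69.2286×30.1 = 16357
T = 16357 / 313.4696 = 52.18 °C

T_f = 52.2 °C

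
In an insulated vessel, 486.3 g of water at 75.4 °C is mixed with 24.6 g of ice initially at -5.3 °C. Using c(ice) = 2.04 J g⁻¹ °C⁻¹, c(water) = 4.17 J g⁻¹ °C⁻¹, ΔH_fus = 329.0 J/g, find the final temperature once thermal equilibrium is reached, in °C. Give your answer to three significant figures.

Heat to bring ice to 0 °C and melt it: q₁ = 24.6×2.04×5.3 + 24.6×329.0 = 8359.4 J
Heat the water can supply cooling to 0 °C: 486.3×4.17×75.4 = 152901 J > q₁, so all ice melts.
Energy balance: 486.3×4.17×(75.4 − T) = 8359.4 + 24.6×4.17×(T − 0)
2027.871(75.4 − T) = 8359.4 + 102.582 T
152901 − 8359.4 = 2130.453 T
T = 144541.6 / 2130.453 = 67.845 °C

T_f = 67.8 °C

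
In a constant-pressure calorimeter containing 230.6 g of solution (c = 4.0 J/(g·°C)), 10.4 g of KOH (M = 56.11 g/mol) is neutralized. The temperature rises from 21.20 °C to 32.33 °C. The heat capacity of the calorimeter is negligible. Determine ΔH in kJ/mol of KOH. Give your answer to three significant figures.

|ΔT| = |32.33 − 21.20| = 11.13 °C
|q_surr| = (230.6 × 4.0) × 11.13 = 922.4 × 11.13 = 10270 J
n(KOH) = 10.4 / 56.11 = 0.1854 mol
Temperature rose, so q_rxn = −|q_surr| = -10.27 kJ
ΔH = q_rxn / n = -55.39 kJ/mol

ΔH = -55.4 kJ/mol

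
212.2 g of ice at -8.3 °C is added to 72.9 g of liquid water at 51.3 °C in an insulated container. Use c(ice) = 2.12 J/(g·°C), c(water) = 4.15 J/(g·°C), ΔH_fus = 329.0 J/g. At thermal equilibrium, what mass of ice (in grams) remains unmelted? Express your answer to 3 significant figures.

m_ice remaining = 176 g

Heat to warm all ice to 0 °C: 212.2×2.12×8.3 = 3733.9 J
Heat released by water cooling to 0 °C: 72.9×4.15×51.3 = 15520 J
15520 J < 3733.9 + 212.2×329.0 = 73547.7 J, so not all ice melts; final T = 0 °C.
Heat left for melting: 15520 − 3733.9 = 11786.1 J
Mass melted = 11786.1 / 329.0 = 35.82 g
Ice remaining = 212.2 − 35.82 = 176.38 g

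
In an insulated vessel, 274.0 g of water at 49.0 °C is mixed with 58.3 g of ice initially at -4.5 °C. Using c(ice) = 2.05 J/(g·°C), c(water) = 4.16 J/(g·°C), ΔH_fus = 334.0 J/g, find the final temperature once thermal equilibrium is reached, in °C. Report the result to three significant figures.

Heat to bring ice to 0 °C and melt it: q₁ = 58.3×2.05×4.5 + 58.3×334.0 = 20010 J
Heat the water can supply cooling to 0 °C: 274.0×4.16×49.0 = 55852.2 J > q₁, so all ice melts.
Energy balance: 274.0×4.16×(49.0 − T) = 20010 + 58.3×4.16×(T − 0)
1139.84(49.0 − T) = 20010 + 242.528 T
55852.2 − 20010 = 1382.368 T
T = 35842.2 / 1382.368 = 25.93 °C

T_f = 25.9 °C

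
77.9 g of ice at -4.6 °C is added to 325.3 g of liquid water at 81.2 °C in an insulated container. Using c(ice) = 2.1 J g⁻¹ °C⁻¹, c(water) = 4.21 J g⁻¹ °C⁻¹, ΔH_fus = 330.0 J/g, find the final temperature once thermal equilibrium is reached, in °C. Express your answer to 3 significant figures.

T_f = 49.9 °C

Heat to bring ice to 0 °C and melt it: q₁ = 77.9×2.1×4.6 + 77.9×330.0 = 26460 J
Heat the water can supply cooling to 0 °C: 325.3×4.21×81.2 = 111204 J > q₁, so all ice melts.
Energy balance: 325.3×4.21×(81.2 − T) = 26460 + 77.9×4.21×(T − 0)
1369.513(81.2 − T) = 26460 + 327.959 T
111204 − 26460 = 1697.472 T
T = 84744 / 1697.472 = 49.92 °C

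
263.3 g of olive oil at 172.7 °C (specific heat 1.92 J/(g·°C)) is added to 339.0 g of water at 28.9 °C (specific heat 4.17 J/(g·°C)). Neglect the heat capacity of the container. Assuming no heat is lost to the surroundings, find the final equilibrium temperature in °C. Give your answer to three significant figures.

Heat lost by olive oil = heat gained by water.
(263.3)(1.92)(172.7 − T) = (339.0)(4.17)(T − 28.9)
505.536 (172.7 − T) = 1413.63 (T − 28.9)
87306 − 505.536 T = 1413.63 T − 40854
128160 = 1919.166 T
T = 66.78 °C

T_f = 66.8 °C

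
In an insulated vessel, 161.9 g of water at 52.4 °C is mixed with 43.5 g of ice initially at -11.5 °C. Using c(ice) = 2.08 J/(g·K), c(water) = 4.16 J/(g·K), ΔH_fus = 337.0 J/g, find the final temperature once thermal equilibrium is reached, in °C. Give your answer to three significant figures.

T_f = 22.9 °C

Heat to bring ice to 0 °C and melt it: q₁ = 43.5×2.08×11.5 + 43.5×337.0 = 15700 J
Heat the water can supply cooling to 0 °C: 161.9×4.16×52.4 = 35291.6 J > q₁, so all ice melts.
Energy balance: 161.9×4.16×(52.4 − T) = 15700 + 43.5×4.16×(T − 0)
673.504(52.4 − T) = 15700 + 180.96 T
35291.6 − 15700 = 854.464 T
T = 19591.6 / 854.464 = 22.93 °C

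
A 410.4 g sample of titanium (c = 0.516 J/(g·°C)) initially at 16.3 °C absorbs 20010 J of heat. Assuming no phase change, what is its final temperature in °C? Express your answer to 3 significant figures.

ΔT = q / (m c) = 20010 / (410.4 × 0.516) = 94.49 °C
T_f = 16.3 + 94.49 = 110.79 °C

T_f = 111 °C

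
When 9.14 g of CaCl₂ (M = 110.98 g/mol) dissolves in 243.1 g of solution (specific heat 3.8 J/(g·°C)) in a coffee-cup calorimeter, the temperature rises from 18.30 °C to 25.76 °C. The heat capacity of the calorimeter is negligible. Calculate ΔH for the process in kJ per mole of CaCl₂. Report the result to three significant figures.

|ΔT| = |25.76 − 18.30| = 7.46 °C
|q_surr| = (243.1 × 3.8) × 7.46 = 923.78 × 7.46 = 6891 J
n(CaCl₂) = 9.14 / 110.98 = 0.08236 mol
Temperature rose, so q_rxn = −|q_surr| = -6.891 kJ
ΔH = q_rxn / n = -83.67 kJ/mol

ΔH = -83.7 kJ/mol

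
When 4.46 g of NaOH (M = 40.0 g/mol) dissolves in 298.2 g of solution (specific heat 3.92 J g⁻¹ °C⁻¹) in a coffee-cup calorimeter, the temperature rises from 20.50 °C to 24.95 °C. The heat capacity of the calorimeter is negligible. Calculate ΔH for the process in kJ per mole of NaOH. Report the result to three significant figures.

ΔH = -46.7 kJ/mol

|ΔT| = |24.95 − 20.50| = 4.45 °C
|q_surr| = (298.2 × 3.92) × 4.45 = 1168.944 × 4.45 = 5202 J
n(NaOH) = 4.46 / 40.0 = 0.1115 mol
Temperature rose, so q_rxn = −|q_surr| = -5.202 kJ
ΔH = q_rxn / n = -46.65 kJ/mol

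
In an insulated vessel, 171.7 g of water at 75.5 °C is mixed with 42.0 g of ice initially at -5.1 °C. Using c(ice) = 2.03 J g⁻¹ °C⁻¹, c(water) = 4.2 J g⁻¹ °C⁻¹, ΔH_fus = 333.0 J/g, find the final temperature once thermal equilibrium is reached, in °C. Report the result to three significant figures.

T_f = 44.6 °C

Heat to bring ice to 0 °C and melt it: q₁ = 42.0×2.03×5.1 + 42.0×333.0 = 14421 J
Heat the water can supply cooling to 0 °C: 171.7×4.2×75.5 = 54446.1 J > q₁, so all ice melts.
Energy balance: 171.7×4.2×(75.5 − T) = 14421 + 42.0×4.2×(T − 0)
721.14(75.5 − T) = 14421 + 176.4 T
54446.1 − 14421 = 897.54 T
T = 40025.1 / 897.54 = 44.59 °C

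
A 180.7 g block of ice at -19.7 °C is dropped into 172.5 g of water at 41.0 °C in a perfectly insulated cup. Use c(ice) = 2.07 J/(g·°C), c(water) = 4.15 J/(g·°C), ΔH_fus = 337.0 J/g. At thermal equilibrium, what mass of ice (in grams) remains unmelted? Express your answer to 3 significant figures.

Heat to warm all ice to 0 °C: 180.7×2.07×19.7 = 7368.8 J
Heat released by water cooling to 0 °C: 172.5×4.15×41.0 = 29351 J
29351 J < 7368.8 + 180.7×337.0 = 68264.7 J, so not all ice melts; final T = 0 °C.
Heat left for melting: 29351 − 7368.8 = 21982.2 J
Mass melted = 21982.2 / 337.0 = 65.23 g
Ice remaining = 180.7 − 65.23 = 115.47 g

m_ice remaining = 115 g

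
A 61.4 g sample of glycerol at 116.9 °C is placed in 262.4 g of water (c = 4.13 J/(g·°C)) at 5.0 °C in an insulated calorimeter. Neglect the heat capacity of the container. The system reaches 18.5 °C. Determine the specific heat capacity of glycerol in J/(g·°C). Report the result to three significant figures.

q_gained = (262.4 × 4.13) × (18.5 − 5.0) = 14630 J
q_lost = 61.4 × c × (116.9 − 18.5) = 6041.76 c
Set equal: c = 14630 / 6041.76 = 2.42 J/(g·°C)

c = 2.42 J/(g·°C)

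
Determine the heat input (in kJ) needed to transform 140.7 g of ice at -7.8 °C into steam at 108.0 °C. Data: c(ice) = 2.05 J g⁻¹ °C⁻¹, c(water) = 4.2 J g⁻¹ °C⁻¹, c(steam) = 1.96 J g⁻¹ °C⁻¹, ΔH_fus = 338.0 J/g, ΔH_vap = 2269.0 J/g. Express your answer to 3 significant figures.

q = 430 kJ

q1 (heat ice -7.8→0.0 °C): 140.7 × 2.05 × 7.8 = 2250 J
q2 (melt at 0 °C): 140.7 × 338.0 = 47557 J
q3 (heat water 0.0→100.0 °C): 140.7 × 4.2 × 100.0 = 59094 J
q4 (vaporize at 100 °C): 140.7 × 2269.0 = 319248 J
q5 (heat steam 100.0→108.0 °C): 140.7 × 1.96 × 8.0 = 2206 J
Total: 2250 + 47557 + 59094 + 319248 + 2206 = 430355 J = 430 kJ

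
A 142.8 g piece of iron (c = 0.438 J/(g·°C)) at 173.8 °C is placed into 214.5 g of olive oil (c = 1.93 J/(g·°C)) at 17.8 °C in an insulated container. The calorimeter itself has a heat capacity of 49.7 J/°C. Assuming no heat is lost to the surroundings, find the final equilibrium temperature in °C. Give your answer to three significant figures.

T_f = 36.3 °C

Heat lost by iron = heat gained by olive oil + calorimeter.
(142.8)(0.438)(173.8 − T) = [(214.5)(1.93) + 49.7](T − 17.8)
62.5464 (173.8 − T) = 463.685 (T − 17.8)
10871 − 62.5464 T = 463.685 T − 8253.6
19124.6 = 526.2314 T
T = 36.34 °C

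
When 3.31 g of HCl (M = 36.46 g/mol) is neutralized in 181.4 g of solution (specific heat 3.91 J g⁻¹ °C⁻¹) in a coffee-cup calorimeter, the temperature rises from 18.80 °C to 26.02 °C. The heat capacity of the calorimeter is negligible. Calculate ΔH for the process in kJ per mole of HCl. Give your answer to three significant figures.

ΔH = -56.4 kJ/mol

|ΔT| = |26.02 − 18.80| = 7.22 °C
|q_surr| = (181.4 × 3.91) × 7.22 = 709.274 × 7.22 = 5121 J
n(HCl) = 3.31 / 36.46 = 0.09078 mol
Temperature rose, so q_rxn = −|q_surr| = -5.121 kJ
ΔH = q_rxn / n = -56.41 kJ/mol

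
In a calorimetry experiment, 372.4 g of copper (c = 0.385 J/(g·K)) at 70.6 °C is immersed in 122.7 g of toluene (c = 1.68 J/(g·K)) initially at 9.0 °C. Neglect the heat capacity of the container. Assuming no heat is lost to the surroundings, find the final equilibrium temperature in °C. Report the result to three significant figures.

T_f = 34.3 °C

Heat lost by copper = heat gained by toluene.
(372.4)(0.385)(70.6 − T) = (122.7)(1.68)(T − 9.0)
143.374 (70.6 − T) = 206.136 (T − 9.0)
10122 − 143.374 T = 206.136 T − 1855.2
11977.2 = 349.510 T
T = 34.27 °C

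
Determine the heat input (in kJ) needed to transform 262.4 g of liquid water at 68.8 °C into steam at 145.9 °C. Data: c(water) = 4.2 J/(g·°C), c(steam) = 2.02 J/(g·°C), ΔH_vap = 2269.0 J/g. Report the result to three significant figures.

q1 (heat water 68.8→100.0 °C): 262.4 × 4.2 × 31.2 = 34385 J
q2 (vaporize at 100 °C): 262.4 × 2269.0 = 595386 J
q3 (heat steam 100.0→145.9 °C): 262.4 × 2.02 × 45.9 = 24329 J
Total: 34385 + 595386 + 24329 = 654100 J = 654 kJ

q = 654 kJ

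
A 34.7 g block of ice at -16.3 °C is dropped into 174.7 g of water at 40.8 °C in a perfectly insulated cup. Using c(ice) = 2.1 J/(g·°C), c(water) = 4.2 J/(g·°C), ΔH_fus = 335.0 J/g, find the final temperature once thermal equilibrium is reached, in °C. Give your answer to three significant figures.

Heat to bring ice to 0 °C and melt it: q₁ = 34.7×2.1×16.3 + 34.7×335.0 = 12812 J
Heat the water can supply cooling to 0 °C: 174.7×4.2×40.8 = 29936.6 J > q₁, so all ice melts.
Energy balance: 174.7×4.2×(40.8 − T) = 12812 + 34.7×4.2×(T − 0)
733.74(40.8 − T) = 12812 + 145.74 T
29936.6 − 12812 = 879.48 T
T = 17124.6 / 879.48 = 19.47 °C

T_f = 19.5 °C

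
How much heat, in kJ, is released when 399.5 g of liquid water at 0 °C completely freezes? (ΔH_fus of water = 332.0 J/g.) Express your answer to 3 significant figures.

q = 133 kJ

q = m × ΔH_fus = 399.5 × 332.0 = 132600 J = 133 kJ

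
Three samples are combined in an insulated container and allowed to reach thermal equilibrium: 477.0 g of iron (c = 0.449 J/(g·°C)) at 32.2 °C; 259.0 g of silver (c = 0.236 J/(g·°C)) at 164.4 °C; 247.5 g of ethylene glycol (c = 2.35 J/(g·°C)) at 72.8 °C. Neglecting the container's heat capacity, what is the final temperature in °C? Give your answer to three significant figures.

Σ mᵢcᵢ(T − Tᵢ) = 0  ⇒  T = Σ mᵢcᵢTᵢ / Σ mᵢcᵢ
Σ mᵢcᵢ = 477.0×0.449 + 259.0×0.236 + 247.5×2.35 = 856.922
Σ mᵢcᵢTᵢ = 214.173×32.2 + 61.124×164.4 + 581.625×72.8 = 59287
T = 59287 / 856.922 = 69.19 °C

T_f = 69.2 °C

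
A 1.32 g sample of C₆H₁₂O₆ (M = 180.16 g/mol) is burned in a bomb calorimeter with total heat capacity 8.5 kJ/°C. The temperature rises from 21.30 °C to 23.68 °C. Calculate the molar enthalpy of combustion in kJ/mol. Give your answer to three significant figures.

ΔT = 23.68 − 21.30 = 2.38 °C
q_cal = C_cal × ΔT = 8.5 × 2.38 = 20.23 kJ
n = 1.32 / 180.16 = 0.007327 mol
q_rxn = −q_cal = -20.23 kJ
ΔH = -20.23 / 0.007327 = -2761 kJ/mol

ΔH = -2760 kJ/mol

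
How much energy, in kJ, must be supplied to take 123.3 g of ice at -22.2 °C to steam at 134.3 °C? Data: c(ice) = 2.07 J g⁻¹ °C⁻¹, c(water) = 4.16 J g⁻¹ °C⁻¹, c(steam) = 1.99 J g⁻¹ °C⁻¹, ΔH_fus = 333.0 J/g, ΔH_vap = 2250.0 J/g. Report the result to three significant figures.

q = 384 kJ

q1 (heat ice -22.2→0.0 °C): 123.3 × 2.07 × 22.2 = 5666 J
q2 (melt at 0 °C): 123.3 × 333.0 = 41059 J
q3 (heat water 0.0→100.0 °C): 123.3 × 4.16 × 100.0 = 51293 J
q4 (vaporize at 100 °C): 123.3 × 2250.0 = 277425 J
q5 (heat steam 100.0→134.3 °C): 123.3 × 1.99 × 34.3 = 8416 J
Total: 5666 + 41059 + 51293 + 277425 + 8416 = 383859 J = 384 kJ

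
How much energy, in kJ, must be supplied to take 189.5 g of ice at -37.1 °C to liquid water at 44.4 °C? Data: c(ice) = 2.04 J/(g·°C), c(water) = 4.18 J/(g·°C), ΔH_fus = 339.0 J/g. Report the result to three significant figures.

q1 (heat ice -37.1→0.0 °C): 189.5 × 2.04 × 37.1 = 14342 J
q2 (melt at 0 °C): 189.5 × 339.0 = 64241 J
q3 (heat water 0.0→44.4 °C): 189.5 × 4.18 × 44.4 = 35170 J
Total: 14342 + 64241 + 35170 = 113753 J = 114 kJ

q = 114 kJ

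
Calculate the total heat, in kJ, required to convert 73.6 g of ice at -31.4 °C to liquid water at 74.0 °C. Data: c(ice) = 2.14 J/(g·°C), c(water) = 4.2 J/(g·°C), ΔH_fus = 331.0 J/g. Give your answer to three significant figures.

q = 52.2 kJ

q1 (heat ice -31.4→0.0 °C): 73.6 × 2.14 × 31.4 = 4946 J
q2 (melt at 0 °C): 73.6 × 331.0 = 24362 J
q3 (heat water 0.0→74.0 °C): 73.6 × 4.2 × 74.0 = 22875 J
Total: 4946 + 24362 + 22875 = 52183 J = 52.2 kJ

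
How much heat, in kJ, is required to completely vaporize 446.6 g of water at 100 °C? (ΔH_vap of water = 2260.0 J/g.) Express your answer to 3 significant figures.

q = m × ΔH_vap = 446.6 × 2260.0 = 1009000 J = 1010 kJ

q = 1010 kJ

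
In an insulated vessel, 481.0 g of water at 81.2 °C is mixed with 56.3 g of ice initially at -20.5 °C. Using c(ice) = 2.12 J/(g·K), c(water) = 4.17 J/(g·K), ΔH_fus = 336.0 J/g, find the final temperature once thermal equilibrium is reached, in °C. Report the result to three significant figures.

Heat to bring ice to 0 °C and melt it: q₁ = 56.3×2.12×20.5 + 56.3×336.0 = 21364 J
Heat the water can supply cooling to 0 °C: 481.0×4.17×81.2 = 162869 J > q₁, so all ice melts.
Energy balance: 481.0×4.17×(81.2 − T) = 21364 + 56.3×4.17×(T − 0)
2005.77(81.2 − T) = 21364 + 234.771 T
162869 − 21364 = 2240.541 T
T = 141505 / 2240.541 = 63.16 °C

T_f = 63.2 °C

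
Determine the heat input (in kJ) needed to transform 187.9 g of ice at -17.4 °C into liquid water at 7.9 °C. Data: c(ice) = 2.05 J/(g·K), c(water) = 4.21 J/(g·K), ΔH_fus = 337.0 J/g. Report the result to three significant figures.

q1 (heat ice -17.4→0.0 °C): 187.9 × 2.05 × 17.4 = 6702 J
q2 (melt at 0 °C): 187.9 × 337.0 = 63322 J
q3 (heat water 0.0→7.9 °C): 187.9 × 4.21 × 7.9 = 6249 J
Total: 6702 + 63322 + 6249 = 76273 J = 76.3 kJ

q = 76.3 kJ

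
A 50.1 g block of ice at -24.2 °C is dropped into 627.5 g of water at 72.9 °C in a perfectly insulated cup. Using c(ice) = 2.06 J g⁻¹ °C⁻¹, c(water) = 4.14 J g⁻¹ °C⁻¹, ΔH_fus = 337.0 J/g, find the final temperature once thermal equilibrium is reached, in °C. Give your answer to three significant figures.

Heat to bring ice to 0 °C and melt it: q₁ = 50.1×2.06×24.2 + 50.1×337.0 = 19381 J
Heat the water can supply cooling to 0 °C: 627.5×4.14×72.9 = 189383 J > q₁, so all ice melts.
Energy balance: 627.5×4.14×(72.9 − T) = 19381 + 50.1×4.14×(T − 0)
2597.85(72.9 − T) = 19381 + 207.414 T
189383 − 19381 = 2805.264 T
T = 170002 / 2805.264 = 60.60 °C

T_f = 60.6 °C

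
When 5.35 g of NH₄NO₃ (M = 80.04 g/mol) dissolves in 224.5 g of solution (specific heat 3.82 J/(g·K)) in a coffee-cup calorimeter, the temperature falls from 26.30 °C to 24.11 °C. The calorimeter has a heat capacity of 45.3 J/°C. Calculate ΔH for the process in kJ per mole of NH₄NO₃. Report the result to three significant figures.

|ΔT| = |24.11 − 26.30| = 2.19 °C
|q_surr| = (224.5 × 3.82 + 45.3) × 2.19 = 902.89 × 2.19 = 1977 J
n(NH₄NO₃) = 5.35 / 80.04 = 0.06684 mol
Temperature fell, so q_rxn = +|q_surr| = 1.977 kJ
ΔH = q_rxn / n = 29.58 kJ/mol

ΔH = 29.6 kJ/mol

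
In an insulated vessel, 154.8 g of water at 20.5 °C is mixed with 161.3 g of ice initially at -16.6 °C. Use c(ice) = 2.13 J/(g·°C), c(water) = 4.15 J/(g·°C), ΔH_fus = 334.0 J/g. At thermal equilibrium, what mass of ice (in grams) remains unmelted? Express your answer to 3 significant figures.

Heat to warm all ice to 0 °C: 161.3×2.13×16.6 = 5703.2 J
Heat released by water cooling to 0 °C: 154.8×4.15×20.5 = 13170 J
13170 J < 5703.2 + 161.3×334.0 = 59577.4 J, so not all ice melts; final T = 0 °C.
Heat left for melting: 13170 − 5703.2 = 7466.8 J
Mass melted = 7466.8 / 334.0 = 22.36 g
Ice remaining = 161.3 − 22.36 = 138.94 g

m_ice remaining = 139 g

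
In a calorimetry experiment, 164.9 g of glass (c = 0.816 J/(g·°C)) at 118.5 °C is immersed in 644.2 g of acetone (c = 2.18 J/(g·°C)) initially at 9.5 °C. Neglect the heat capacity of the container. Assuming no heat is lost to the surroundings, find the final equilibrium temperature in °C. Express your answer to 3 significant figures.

T_f = 19.0 °C

Heat lost by glass = heat gained by acetone.
(164.9)(0.816)(118.5 − T) = (644.2)(2.18)(T − 9.5)
134.5584 (118.5 − T) = 1404.356 (T − 9.5)
15945 − 134.5584 T = 1404.356 T − 13341
29286 = 1538.9144 T
T = 19.03 °C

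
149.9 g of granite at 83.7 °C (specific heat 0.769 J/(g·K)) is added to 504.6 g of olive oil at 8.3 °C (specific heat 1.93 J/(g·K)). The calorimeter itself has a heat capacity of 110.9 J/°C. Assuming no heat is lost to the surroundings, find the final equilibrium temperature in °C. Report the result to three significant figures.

Heat lost by granite = heat gained by olive oil + calorimeter.
(149.9)(0.769)(83.7 − T) = [(504.6)(1.93) + 110.9](T − 8.3)
115.2731 (83.7 − T) = 1084.778 (T − 8.3)
9648.4 − 115.2731 T = 1084.778 T − 9003.7
18652.1 = 1200.0511 T
T = 15.54 °C

T_f = 15.5 °C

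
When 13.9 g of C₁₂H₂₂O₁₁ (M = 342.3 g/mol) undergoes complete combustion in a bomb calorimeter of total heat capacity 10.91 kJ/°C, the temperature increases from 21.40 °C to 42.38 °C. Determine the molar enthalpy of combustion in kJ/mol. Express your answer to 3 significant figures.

ΔT = 42.38 − 21.40 = 20.98 °C
q_cal = C_cal × ΔT = 10.91 × 20.98 = 228.8918 kJ
n = 13.9 / 342.3 = 0.04061 mol
q_rxn = −q_cal = -228.8918 kJ
ΔH = -228.8918 / 0.04061 = -5636 kJ/mol

ΔH = -5640 kJ/mol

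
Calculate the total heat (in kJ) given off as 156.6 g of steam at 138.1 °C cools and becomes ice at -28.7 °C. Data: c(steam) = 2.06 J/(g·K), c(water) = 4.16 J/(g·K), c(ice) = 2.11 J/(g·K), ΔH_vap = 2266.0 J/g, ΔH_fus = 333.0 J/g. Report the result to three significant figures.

q = 494 kJ

q1 (cool steam 138.1→100 °C): 156.6 × 2.06 × 38.1 = 12291 J
q2 (condense at 100 °C): 156.6 × 2266.0 = 354856 J
q3 (cool water 100→0 °C): 156.6 × 4.16 × 100.0 = 65146 J
q4 (freeze at 0 °C): 156.6 × 333.0 = 52148 J
q5 (cool ice 0→-28.7 °C): 156.6 × 2.11 × 28.7 = 9483 J
Total: 12291 + 354856 + 65146 + 52148 + 9483 = 493924 J = 494 kJ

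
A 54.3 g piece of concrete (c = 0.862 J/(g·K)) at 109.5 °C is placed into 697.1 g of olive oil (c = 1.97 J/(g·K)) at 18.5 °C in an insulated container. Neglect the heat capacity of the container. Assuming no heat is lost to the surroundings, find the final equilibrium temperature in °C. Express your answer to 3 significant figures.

T_f = 21.5 °C

Heat lost by concrete = heat gained by olive oil.
(54.3)(0.862)(109.5 − T) = (697.1)(1.97)(T − 18.5)
46.8066 (109.5 − T) = 1373.287 (T − 18.5)
5125.3 − 46.8066 T = 1373.287 T − 25406
30531.3 = 1420.0936 T
T = 21.50 °C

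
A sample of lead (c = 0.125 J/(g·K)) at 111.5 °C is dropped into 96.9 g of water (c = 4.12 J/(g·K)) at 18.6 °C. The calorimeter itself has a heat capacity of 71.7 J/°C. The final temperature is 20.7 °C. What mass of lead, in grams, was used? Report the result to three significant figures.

q_gained = (96.9 × 4.12 + 71.7) × (20.7 − 18.6) = 988.9 J
q_lost = m × 0.125 × (111.5 − 20.7) = 11.35 m
m = 988.9 / 11.35 = 87.1 g

m = 87.1 g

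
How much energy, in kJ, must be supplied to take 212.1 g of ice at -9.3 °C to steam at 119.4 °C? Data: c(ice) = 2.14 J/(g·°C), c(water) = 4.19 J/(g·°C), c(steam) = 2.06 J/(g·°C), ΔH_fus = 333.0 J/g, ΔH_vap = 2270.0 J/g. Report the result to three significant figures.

q = 654 kJ

q1 (heat ice -9.3→0.0 °C): 212.1 × 2.14 × 9.3 = 4221 J
q2 (melt at 0 °C): 212.1 × 333.0 = 70629 J
q3 (heat water 0.0→100.0 °C): 212.1 × 4.19 × 100.0 = 88870 J
q4 (vaporize at 100 °C): 212.1 × 2270.0 = 481467 J
q5 (heat steam 100.0→119.4 °C): 212.1 × 2.06 × 19.4 = 8476 J
Total: 4221 + 70629 + 88870 + 481467 + 8476 = 653663 J = 654 kJ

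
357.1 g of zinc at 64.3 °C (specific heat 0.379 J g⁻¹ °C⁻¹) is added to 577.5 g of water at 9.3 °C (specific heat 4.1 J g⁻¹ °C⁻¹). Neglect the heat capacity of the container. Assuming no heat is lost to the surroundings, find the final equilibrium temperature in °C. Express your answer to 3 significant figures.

T_f = 12.3 °C

Heat lost by zinc = heat gained by water.
(357.1)(0.379)(64.3 − T) = (577.5)(4.1)(T − 9.3)
135.3409 (64.3 − T) = 2367.75 (T − 9.3)
8702.4 − 135.3409 T = 2367.75 T − 22020
30722.4 = 2503.0909 T
T = 12.27 °C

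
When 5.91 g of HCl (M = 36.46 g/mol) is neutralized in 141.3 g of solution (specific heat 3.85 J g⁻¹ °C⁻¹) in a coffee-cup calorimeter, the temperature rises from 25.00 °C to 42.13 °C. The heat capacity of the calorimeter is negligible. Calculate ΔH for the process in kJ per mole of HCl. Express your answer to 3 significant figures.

|ΔT| = |42.13 − 25.00| = 17.13 °C
|q_surr| = (141.3 × 3.85) × 17.13 = 544.005 × 17.13 = 9319 J
n(HCl) = 5.91 / 36.46 = 0.1621 mol
Temperature rose, so q_rxn = −|q_surr| = -9.319 kJ
ΔH = q_rxn / n = -57.49 kJ/mol

ΔH = -57.5 kJ/mol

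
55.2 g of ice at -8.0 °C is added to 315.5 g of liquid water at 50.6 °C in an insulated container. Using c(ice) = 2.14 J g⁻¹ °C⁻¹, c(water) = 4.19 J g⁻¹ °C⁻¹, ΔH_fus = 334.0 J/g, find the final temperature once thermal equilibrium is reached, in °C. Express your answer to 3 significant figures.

Heat to bring ice to 0 °C and melt it: q₁ = 55.2×2.14×8.0 + 55.2×334.0 = 19382 J
Heat the water can supply cooling to 0 °C: 315.5×4.19×50.6 = 66890.4 J > q₁, so all ice melts.
Energy balance: 315.5×4.19×(50.6 − T) = 19382 + 55.2×4.19×(T − 0)
1321.945(50.6 − T) = 19382 + 231.288 T
66890.4 − 19382 = 1553.233 T
T = 47508.4 / 1553.233 = 30.59 °C

T_f = 30.6 °C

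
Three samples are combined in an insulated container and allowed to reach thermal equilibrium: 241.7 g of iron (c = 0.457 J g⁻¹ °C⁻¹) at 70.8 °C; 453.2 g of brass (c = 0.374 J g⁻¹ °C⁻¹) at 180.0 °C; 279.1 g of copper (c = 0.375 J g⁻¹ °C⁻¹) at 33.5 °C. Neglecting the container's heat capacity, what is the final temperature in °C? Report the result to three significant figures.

T_f = 109 °C

Σ mᵢcᵢ(T − Tᵢ) = 0  ⇒  T = Σ mᵢcᵢTᵢ / Σ mᵢcᵢ
Σ mᵢcᵢ = 241.7×0.457 + 453.2×0.374 + 279.1×0.375 = 384.6162
Σ mᵢcᵢTᵢ = 110.4569×70.8 + 169.4968×180.0 + 104.6625×33.5 = 41836
T = 41836 / 384.6162 = 108.8 °C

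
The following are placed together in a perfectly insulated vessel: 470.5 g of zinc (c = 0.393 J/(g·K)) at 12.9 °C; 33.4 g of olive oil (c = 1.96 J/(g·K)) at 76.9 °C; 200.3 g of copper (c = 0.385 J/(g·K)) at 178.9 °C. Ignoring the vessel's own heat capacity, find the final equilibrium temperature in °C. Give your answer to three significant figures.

T_f = 64.8 °C

Σ mᵢcᵢ(T − Tᵢ) = 0  ⇒  T = Σ mᵢcᵢTᵢ / Σ mᵢcᵢ
Σ mᵢcᵢ = 470.5×0.393 + 33.4×1.96 + 200.3×0.385 = 327.4860
Σ mᵢcᵢTᵢ = 184.9065×12.9 + 65.464×76.9 + 77.1155×178.9 = 21215
T = 21215 / 327.4860 = 64.78 °C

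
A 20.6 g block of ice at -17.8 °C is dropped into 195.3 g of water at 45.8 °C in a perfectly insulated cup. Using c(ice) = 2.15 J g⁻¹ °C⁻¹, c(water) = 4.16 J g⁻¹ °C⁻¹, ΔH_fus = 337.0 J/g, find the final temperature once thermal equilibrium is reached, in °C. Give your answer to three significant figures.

Heat to bring ice to 0 °C and melt it: q₁ = 20.6×2.15×17.8 + 20.6×337.0 = 7730.6 J
Heat the water can supply cooling to 0 °C: 195.3×4.16×45.8 = 37210.1 J > q₁, so all ice melts.
Energy balance: 195.3×4.16×(45.8 − T) = 7730.6 + 20.6×4.16×(T − 0)
812.448(45.8 − T) = 7730.6 + 85.696 T
37210.1 − 7730.6 = 898.144 T
T = 29479.5 / 898.144 = 32.82 °C

T_f = 32.8 °C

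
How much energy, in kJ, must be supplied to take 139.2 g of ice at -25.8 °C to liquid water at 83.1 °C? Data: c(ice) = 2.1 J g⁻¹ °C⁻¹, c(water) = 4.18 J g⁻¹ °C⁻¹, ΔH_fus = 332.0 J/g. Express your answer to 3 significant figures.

q = 102 kJ

q1 (heat ice -25.8→0.0 °C): 139.2 × 2.1 × 25.8 = 7542 J
q2 (melt at 0 °C): 139.2 × 332.0 = 46214 J
q3 (heat water 0.0→83.1 °C): 139.2 × 4.18 × 83.1 = 48352 J
Total: 7542 + 46214 + 48352 = 102108 J = 102 kJ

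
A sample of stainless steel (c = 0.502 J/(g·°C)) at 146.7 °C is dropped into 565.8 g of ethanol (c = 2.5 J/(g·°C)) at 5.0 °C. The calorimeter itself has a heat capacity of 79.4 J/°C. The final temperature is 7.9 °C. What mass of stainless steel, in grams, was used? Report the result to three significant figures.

q_gained = (565.8 × 2.5 + 79.4) × (7.9 − 5.0) = 4332 J
q_lost = m × 0.502 × (146.7 − 7.9) = 69.6776 m
m = 4332 / 69.6776 = 62.2 g

m = 62.2 g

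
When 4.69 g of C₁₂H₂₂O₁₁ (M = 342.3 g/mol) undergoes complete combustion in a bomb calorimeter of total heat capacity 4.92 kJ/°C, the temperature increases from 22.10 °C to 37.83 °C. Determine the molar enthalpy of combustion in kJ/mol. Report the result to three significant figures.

ΔH = -5650 kJ/mol

ΔT = 37.83 − 22.10 = 15.73 °C
q_cal = C_cal × ΔT = 4.92 × 15.73 = 77.3916 kJ
n = 4.69 / 342.3 = 0.01370 mol
q_rxn = −q_cal = -77.3916 kJ
ΔH = -77.3916 / 0.01370 = -5649 kJ/mol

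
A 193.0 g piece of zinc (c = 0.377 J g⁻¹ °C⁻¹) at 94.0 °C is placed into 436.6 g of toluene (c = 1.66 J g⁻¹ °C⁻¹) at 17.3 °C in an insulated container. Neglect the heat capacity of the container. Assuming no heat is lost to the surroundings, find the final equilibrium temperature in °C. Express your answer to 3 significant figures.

Heat lost by zinc = heat gained by toluene.
(193.0)(0.377)(94.0 − T) = (436.6)(1.66)(T − 17.3)
72.761 (94.0 − T) = 724.756 (T − 17.3)
6839.5 − 72.761 T = 724.756 T − 12538
19377.5 = 797.517 T
T = 24.30 °C

T_f = 24.3 °C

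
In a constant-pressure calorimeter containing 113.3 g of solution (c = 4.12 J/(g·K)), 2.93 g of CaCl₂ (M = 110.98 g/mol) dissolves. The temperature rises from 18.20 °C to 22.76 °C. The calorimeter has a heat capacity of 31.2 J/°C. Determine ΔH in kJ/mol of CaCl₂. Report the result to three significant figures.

ΔH = -86.0 kJ/mol

|ΔT| = |22.76 − 18.20| = 4.56 °C
|q_surr| = (113.3 × 4.12 + 31.2) × 4.56 = 497.996 × 4.56 = 2271 J
n(CaCl₂) = 2.93 / 110.98 = 0.02640 mol
Temperature rose, so q_rxn = −|q_surr| = -2.271 kJ
ΔH = q_rxn / n = -86.02 kJ/mol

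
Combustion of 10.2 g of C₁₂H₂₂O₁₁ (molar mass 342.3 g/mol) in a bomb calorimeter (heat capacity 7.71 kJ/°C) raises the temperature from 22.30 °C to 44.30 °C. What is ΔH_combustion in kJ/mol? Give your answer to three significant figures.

ΔH = -5690 kJ/mol

ΔT = 44.30 − 22.30 = 22.00 °C
q_cal = C_cal × ΔT = 7.71 × 22.00 = 169.62 kJ
n = 10.2 / 342.3 = 0.02980 mol
q_rxn = −q_cal = -169.62 kJ
ΔH = -169.62 / 0.02980 = -5692 kJ/mol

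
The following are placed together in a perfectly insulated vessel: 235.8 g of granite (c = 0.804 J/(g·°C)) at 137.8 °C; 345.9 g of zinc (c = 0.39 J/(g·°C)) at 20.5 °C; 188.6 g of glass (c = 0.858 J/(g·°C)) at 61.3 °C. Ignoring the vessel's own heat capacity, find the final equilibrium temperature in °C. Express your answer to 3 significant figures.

Σ mᵢcᵢ(T − Tᵢ) = 0  ⇒  T = Σ mᵢcᵢTᵢ / Σ mᵢcᵢ
Σ mᵢcᵢ = 235.8×0.804 + 345.9×0.39 + 188.6×0.858 = 486.3030
Σ mᵢcᵢTᵢ = 189.5832×137.8 + 134.901×20.5 + 161.8188×61.3 = 38810
T = 38810 / 486.3030 = 79.81 °C

T_f = 79.8 °C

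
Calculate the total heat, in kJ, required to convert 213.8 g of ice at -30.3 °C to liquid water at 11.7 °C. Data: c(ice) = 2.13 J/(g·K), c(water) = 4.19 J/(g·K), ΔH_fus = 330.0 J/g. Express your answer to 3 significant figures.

q1 (heat ice -30.3→0.0 °C): 213.8 × 2.13 × 30.3 = 13798 J
q2 (melt at 0 °C): 213.8 × 330.0 = 70554 J
q3 (heat water 0.0→11.7 °C): 213.8 × 4.19 × 11.7 = 10481 J
Total: 13798 + 70554 + 10481 = 94833 J = 94.8 kJ

q = 94.8 kJ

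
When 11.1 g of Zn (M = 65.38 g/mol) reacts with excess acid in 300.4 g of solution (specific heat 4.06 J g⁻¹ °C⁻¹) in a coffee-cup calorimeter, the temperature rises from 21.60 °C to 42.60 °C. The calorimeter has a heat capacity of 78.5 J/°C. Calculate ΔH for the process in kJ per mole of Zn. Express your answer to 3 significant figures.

ΔH = -161 kJ/mol

|ΔT| = |42.60 − 21.60| = 21.00 °C
|q_surr| = (300.4 × 4.06 + 78.5) × 21.00 = 1298.124 × 21.00 = 27260 J
n(Zn) = 11.1 / 65.38 = 0.1698 mol
Temperature rose, so q_rxn = −|q_surr| = -27.26 kJ
ΔH = q_rxn / n = -160.5 kJ/mol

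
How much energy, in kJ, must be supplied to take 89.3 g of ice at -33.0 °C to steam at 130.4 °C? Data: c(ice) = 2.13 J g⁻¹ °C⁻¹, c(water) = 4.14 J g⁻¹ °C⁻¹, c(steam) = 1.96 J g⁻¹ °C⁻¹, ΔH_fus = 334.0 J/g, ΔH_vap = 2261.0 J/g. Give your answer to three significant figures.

q1 (heat ice -33.0→0.0 °C): 89.3 × 2.13 × 33.0 = 6277 J
q2 (melt at 0 °C): 89.3 × 334.0 = 29826 J
q3 (heat water 0.0→100.0 °C): 89.3 × 4.14 × 100.0 = 36970 J
q4 (vaporize at 100 °C): 89.3 × 2261.0 = 201907 J
q5 (heat steam 100.0→130.4 °C): 89.3 × 1.96 × 30.4 = 5321 J
Total: 6277 + 29826 + 36970 + 201907 + 5321 = 280301 J = 280 kJ

q = 280 kJ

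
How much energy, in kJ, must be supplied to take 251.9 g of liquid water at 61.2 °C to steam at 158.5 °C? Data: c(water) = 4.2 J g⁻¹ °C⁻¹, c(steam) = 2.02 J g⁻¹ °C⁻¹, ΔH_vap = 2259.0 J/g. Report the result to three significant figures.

q = 640 kJ

q1 (heat water 61.2→100.0 °C): 251.9 × 4.2 × 38.8 = 41050 J
q2 (vaporize at 100 °C): 251.9 × 2259.0 = 569042 J
q3 (heat steam 100.0→158.5 °C): 251.9 × 2.02 × 58.5 = 29767 J
Total: 41050 + 569042 + 29767 = 639859 J = 640 kJ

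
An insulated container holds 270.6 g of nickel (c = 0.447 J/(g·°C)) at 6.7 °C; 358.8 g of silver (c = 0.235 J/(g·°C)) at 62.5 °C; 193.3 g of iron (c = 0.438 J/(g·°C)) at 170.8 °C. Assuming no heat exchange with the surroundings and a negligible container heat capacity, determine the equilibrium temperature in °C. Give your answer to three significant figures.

T_f = 70.8 °C

Σ mᵢcᵢ(T − Tᵢ) = 0  ⇒  T = Σ mᵢcᵢTᵢ / Σ mᵢcᵢ
Σ mᵢcᵢ = 270.6×0.447 + 358.8×0.235 + 193.3×0.438 = 289.9416
Σ mᵢcᵢTᵢ = 120.9582×6.7 + 84.318×62.5 + 84.6654×170.8 = 20541
T = 20541 / 289.9416 = 70.845 °C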